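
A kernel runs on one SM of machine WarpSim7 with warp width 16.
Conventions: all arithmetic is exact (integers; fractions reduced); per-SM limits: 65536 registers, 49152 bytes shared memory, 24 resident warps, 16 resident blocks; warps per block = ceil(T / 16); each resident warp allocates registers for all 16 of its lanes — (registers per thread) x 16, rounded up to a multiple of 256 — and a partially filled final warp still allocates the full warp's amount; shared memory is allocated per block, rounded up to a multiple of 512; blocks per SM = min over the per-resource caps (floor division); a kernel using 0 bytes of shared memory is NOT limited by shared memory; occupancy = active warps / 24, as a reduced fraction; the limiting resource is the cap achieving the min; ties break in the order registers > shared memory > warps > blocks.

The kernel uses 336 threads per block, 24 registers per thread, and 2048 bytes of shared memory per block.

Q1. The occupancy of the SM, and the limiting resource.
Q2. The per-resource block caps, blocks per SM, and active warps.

Answer: occupancy 7/8, limited by warps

registers: 6 blocks
shared memory: 24 blocks
warps: 1 block
blocks: 16 blocks

Answer: 1 block, 21 active warps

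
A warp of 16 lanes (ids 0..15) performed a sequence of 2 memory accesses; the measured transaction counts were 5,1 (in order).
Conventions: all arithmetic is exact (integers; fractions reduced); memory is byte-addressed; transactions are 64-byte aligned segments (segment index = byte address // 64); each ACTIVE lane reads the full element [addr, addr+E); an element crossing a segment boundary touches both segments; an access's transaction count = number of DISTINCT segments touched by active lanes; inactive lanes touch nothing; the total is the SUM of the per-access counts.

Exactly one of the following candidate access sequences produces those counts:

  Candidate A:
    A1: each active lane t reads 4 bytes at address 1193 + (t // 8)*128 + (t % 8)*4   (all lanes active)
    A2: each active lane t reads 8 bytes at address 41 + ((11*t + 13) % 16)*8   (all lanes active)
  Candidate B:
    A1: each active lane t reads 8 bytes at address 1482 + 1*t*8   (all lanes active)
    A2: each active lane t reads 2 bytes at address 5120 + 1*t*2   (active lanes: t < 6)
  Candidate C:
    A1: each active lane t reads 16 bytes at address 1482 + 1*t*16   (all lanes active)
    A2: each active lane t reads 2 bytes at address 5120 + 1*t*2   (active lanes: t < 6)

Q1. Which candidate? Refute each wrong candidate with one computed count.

A: A1 gives 4 transactions, not 5
B: A1 gives 3 transactions, not 5
C: all counts match (5,1)

Answer: C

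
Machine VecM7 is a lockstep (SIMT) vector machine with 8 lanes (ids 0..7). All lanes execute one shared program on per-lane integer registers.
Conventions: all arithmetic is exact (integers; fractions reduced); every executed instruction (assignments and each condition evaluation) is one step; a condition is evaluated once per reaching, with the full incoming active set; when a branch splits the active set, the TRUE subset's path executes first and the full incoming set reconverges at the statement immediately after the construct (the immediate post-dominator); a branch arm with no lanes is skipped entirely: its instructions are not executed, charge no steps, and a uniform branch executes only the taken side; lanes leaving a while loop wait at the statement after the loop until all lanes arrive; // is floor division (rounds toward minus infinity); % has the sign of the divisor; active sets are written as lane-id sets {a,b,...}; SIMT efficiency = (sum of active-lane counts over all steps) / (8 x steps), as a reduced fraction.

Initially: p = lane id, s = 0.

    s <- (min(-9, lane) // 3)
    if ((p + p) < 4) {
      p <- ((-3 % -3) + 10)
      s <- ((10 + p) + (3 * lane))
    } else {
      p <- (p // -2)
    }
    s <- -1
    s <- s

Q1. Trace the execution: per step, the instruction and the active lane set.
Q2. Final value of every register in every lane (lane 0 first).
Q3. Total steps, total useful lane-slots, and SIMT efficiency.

step 0: s <- (min(-9, lane) // 3)    {0,1,2,3,4,5,6,7}
step 1: eval ((p + p) < 4)           {0,1,2,3,4,5,6,7}
step 2: p <- ((-3 % -3) + 10)        {0,1}
step 3: s <- ((10 + p) + (3 * lane)) {0,1}
step 4: p <- (p // -2)               {2,3,4,5,6,7}
step 5: s <- -1                      {0,1,2,3,4,5,6,7}
step 6: s <- s                       {0,1,2,3,4,5,6,7}

Answer: 7 steps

p: 10,10,-1,-2,-2,-3,-3,-4
s: -1,-1,-1,-1,-1,-1,-1,-1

steps = 7; useful = 42; efficiency = 42/56 = 3/4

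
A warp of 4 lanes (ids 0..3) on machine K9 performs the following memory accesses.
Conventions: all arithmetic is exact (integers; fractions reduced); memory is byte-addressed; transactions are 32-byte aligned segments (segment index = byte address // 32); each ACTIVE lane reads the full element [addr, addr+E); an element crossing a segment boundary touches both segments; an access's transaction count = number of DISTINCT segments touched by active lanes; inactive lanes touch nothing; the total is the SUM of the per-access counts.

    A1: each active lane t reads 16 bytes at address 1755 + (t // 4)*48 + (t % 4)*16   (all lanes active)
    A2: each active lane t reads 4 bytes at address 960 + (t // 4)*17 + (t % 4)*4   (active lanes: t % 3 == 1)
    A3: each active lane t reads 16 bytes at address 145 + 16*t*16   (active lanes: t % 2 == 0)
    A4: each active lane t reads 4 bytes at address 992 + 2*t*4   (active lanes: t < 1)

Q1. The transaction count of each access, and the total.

A1: 3 transactions
A2: 1 transaction
A3: 4 transactions
A4: 1 transaction

Answer: 3,1,4,1; total 9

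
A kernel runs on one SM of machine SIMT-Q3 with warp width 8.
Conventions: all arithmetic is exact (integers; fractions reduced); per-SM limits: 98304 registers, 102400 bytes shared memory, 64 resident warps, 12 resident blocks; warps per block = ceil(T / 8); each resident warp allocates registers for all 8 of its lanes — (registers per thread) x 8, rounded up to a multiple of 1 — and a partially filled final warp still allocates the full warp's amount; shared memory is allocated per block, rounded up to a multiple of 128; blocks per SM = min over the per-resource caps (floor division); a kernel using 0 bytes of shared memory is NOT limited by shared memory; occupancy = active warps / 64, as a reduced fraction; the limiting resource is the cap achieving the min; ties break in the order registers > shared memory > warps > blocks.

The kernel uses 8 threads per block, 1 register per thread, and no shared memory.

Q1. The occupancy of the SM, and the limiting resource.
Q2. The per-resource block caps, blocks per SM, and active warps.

Answer: occupancy 3/16, limited by blocks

registers: 12288 blocks
shared memory: no limit (kernel uses none)
warps: 64 blocks
blocks: 12 blocks

Answer: 12 blocks, 12 active warps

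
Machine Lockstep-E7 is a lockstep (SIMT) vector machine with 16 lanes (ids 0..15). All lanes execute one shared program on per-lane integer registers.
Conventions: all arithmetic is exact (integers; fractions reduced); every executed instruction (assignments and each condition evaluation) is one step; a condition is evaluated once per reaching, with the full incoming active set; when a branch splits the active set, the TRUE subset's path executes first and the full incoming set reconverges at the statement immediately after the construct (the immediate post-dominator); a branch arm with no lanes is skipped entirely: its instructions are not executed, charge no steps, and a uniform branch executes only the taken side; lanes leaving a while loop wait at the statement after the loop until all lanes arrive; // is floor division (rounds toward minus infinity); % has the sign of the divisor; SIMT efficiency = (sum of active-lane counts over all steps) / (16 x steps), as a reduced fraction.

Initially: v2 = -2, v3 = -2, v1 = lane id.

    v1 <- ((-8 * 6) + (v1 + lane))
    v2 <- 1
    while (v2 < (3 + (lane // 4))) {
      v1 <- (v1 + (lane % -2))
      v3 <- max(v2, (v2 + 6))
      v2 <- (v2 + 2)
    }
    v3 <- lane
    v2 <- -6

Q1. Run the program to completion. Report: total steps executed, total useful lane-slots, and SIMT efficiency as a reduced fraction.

Answer: 17 steps, 208 useful, 13/17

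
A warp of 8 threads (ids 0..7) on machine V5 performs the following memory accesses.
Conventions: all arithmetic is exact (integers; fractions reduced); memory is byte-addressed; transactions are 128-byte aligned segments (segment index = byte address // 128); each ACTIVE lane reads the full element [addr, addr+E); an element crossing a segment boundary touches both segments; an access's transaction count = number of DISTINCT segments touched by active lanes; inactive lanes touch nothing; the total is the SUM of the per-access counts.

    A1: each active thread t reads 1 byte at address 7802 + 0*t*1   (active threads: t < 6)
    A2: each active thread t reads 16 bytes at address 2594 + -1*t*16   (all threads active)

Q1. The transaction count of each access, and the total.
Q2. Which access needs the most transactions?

A1: 1 transaction
A2: 2 transactions

Answer: 1,2; total 3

Answer: A2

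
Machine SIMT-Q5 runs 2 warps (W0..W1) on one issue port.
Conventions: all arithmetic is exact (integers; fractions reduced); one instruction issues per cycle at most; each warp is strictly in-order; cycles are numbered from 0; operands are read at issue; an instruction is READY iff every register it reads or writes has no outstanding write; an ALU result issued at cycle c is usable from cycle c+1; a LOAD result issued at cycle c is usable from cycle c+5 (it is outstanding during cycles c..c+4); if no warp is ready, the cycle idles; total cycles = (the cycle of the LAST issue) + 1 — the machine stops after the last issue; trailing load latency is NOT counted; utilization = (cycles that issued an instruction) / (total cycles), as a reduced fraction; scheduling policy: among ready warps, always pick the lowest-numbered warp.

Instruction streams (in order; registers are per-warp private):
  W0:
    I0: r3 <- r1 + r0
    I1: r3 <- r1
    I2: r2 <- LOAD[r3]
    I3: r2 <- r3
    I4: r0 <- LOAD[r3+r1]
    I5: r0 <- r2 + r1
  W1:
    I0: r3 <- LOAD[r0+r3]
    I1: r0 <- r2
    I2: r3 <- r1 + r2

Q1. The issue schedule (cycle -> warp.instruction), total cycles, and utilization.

cycle 0: W0.I0
cycle 1: W0.I1
cycle 2: W0.I2
cycle 3: W1.I0
cycle 4: W1.I1
cycle 5: idle
cycle 6: idle
cycle 7: W0.I3
cycle 8: W0.I4
cycle 9: W1.I2
cycle 10: idle
cycle 11: idle
cycle 12: idle
cycle 13: W0.I5

Answer: 14 cycles, utilization 9/14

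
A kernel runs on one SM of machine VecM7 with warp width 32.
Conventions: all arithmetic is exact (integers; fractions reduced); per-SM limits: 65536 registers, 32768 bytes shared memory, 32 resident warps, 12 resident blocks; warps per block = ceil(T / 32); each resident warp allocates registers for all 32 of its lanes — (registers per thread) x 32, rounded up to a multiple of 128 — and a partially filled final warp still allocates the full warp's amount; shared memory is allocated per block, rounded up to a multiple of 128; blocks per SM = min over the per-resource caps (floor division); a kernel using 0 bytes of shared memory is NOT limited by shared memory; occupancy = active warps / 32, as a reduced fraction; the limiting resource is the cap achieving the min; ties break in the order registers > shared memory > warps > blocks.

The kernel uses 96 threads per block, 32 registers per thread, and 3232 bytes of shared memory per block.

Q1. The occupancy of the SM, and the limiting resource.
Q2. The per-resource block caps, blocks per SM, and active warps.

Answer: occupancy 27/32, limited by shared memory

registers: 21 blocks
shared memory: 9 blocks
warps: 10 blocks
blocks: 12 blocks

Answer: 9 blocks, 27 active warps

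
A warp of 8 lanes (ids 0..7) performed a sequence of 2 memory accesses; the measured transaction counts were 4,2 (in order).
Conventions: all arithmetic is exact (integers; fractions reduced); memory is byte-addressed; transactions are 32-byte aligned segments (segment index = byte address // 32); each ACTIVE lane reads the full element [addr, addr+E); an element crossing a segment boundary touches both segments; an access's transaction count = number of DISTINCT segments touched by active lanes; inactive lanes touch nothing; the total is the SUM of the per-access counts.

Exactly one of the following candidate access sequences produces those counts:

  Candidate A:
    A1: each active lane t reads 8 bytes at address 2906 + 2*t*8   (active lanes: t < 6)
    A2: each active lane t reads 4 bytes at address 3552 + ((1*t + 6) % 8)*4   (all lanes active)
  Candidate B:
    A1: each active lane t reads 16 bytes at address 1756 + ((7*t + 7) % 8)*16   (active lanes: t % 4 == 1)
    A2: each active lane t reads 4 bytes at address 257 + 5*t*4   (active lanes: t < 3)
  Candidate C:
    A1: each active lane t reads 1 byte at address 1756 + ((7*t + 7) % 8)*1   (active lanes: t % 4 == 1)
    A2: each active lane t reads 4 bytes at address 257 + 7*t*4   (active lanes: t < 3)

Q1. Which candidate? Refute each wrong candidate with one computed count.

A: A2 gives 1 transaction, not 2
C: A1 gives 2 transactions, not 4
B: all counts match (4,2)

Answer: B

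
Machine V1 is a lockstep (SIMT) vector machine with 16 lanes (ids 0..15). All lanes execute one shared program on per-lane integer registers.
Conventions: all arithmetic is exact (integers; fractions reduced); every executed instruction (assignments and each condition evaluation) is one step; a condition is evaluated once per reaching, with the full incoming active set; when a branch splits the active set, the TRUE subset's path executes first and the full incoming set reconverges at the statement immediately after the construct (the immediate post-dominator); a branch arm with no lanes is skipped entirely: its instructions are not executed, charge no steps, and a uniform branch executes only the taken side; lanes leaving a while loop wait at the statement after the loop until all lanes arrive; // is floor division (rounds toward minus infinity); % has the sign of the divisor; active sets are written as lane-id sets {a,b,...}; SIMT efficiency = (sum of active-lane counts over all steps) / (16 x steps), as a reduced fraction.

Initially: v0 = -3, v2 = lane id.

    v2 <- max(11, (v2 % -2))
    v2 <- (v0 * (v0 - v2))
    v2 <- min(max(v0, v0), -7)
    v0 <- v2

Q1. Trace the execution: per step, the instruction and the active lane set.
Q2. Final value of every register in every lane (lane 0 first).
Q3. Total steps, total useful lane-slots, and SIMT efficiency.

step 0: v2 <- max(11, (v2 % -2))     {0,1,2,3,4,5,6,7,8,9,10,11,12,13,14,15}
step 1: v2 <- (v0 * (v0 - v2))       {0,1,2,3,4,5,6,7,8,9,10,11,12,13,14,15}
step 2: v2 <- min(max(v0, v0), -7)   {0,1,2,3,4,5,6,7,8,9,10,11,12,13,14,15}
step 3: v0 <- v2                     {0,1,2,3,4,5,6,7,8,9,10,11,12,13,14,15}

Answer: 4 steps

v0: -7,-7,-7,-7,-7,-7,-7,-7,-7,-7,-7,-7,-7,-7,-7,-7
v2: -7,-7,-7,-7,-7,-7,-7,-7,-7,-7,-7,-7,-7,-7,-7,-7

steps = 4; useful = 64; efficiency = 64/64 = 1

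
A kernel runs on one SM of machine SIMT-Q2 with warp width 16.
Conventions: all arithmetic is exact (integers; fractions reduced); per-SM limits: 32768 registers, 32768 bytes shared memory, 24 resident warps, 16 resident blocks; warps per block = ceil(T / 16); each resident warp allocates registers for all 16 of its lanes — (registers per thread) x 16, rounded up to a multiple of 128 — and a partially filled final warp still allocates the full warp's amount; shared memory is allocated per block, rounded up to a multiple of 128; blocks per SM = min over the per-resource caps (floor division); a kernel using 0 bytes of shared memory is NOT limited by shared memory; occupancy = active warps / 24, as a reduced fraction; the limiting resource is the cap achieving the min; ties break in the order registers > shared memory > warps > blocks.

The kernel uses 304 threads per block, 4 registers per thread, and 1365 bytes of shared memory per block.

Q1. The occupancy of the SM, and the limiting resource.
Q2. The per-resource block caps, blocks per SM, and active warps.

Answer: occupancy 19/24, limited by warps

registers: 13 blocks
shared memory: 23 blocks
warps: 1 block
blocks: 16 blocks

Answer: 1 block, 19 active warps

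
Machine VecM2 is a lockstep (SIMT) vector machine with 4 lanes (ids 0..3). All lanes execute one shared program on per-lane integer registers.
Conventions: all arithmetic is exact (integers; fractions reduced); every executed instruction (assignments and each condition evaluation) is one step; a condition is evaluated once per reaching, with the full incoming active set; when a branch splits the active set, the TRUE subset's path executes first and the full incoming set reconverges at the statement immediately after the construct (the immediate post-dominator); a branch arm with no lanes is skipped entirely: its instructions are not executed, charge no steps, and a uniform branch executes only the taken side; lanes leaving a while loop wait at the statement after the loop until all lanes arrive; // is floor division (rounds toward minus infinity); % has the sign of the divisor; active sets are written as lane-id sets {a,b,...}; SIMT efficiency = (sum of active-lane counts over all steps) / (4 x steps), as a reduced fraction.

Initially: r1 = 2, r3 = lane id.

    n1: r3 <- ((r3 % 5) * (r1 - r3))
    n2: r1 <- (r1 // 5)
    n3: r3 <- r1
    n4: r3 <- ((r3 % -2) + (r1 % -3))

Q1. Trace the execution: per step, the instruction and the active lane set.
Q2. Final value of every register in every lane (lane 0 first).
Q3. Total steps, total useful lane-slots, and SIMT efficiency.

step 0: r3 <- ((r3 % 5) * (r1 - r3)) {0,1,2,3}
step 1: r1 <- (r1 // 5)              {0,1,2,3}
step 2: r3 <- r1                     {0,1,2,3}
step 3: r3 <- ((r3 % -2) + (r1 % -3)) {0,1,2,3}

Answer: 4 steps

r1: 0,0,0,0
r3: 0,0,0,0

steps = 4; useful = 16; efficiency = 16/16 = 1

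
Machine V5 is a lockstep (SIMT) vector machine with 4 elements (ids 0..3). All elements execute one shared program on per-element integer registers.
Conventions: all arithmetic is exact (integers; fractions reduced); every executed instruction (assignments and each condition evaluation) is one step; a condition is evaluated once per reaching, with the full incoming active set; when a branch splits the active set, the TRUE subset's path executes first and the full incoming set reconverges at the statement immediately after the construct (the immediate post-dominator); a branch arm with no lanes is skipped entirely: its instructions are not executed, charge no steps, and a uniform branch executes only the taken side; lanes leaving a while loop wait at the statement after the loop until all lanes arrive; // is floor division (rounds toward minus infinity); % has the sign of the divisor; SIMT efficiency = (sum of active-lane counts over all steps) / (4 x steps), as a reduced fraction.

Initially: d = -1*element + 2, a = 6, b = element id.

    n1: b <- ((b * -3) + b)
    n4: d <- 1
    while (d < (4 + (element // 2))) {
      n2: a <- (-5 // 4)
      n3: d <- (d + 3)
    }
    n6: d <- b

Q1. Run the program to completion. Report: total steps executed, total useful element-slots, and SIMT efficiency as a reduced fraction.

Answer: 10 steps, 34 useful, 17/20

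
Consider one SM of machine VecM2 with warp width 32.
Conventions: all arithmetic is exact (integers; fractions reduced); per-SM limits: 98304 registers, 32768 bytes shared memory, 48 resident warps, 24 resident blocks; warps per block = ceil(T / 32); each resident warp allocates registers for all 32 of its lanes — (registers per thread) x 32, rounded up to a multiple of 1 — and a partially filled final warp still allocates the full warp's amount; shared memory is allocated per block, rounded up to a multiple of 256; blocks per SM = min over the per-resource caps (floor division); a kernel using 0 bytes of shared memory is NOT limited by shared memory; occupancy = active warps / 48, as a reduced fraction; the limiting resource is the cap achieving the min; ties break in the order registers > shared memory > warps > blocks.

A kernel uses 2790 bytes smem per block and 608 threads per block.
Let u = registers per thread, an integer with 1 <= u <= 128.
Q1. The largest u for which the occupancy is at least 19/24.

Answer: u = 80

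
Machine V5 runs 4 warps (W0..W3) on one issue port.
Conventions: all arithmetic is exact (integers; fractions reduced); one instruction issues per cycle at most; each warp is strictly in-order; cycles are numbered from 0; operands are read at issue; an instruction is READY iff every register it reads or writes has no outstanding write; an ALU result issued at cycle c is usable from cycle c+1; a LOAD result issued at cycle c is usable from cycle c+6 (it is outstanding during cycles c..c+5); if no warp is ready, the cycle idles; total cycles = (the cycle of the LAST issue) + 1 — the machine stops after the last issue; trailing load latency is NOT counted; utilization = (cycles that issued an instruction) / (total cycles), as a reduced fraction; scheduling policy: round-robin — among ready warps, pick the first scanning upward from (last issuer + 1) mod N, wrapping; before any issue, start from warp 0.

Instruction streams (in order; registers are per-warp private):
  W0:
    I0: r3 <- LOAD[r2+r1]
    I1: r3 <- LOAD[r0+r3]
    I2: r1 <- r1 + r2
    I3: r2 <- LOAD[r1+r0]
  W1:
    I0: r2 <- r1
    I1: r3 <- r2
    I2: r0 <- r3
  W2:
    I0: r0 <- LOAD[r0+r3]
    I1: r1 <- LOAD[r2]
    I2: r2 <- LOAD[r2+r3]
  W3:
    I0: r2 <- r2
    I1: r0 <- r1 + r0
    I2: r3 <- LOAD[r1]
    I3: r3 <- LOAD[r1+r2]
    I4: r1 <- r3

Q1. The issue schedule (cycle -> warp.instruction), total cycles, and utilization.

cycle 0: W0.I0
cycle 1: W1.I0
cycle 2: W2.I0
cycle 3: W3.I0
cycle 4: W1.I1
cycle 5: W2.I1
cycle 6: W3.I1
cycle 7: W0.I1
cycle 8: W1.I2
cycle 9: W2.I2
cycle 10: W3.I2
cycle 11: W0.I2
cycle 12: W0.I3
cycle 13: idle
cycle 14: idle
cycle 15: idle
cycle 16: W3.I3
cycle 17: idle
cycle 18: idle
cycle 19: idle
cycle 20: idle
cycle 21: idle
cycle 22: W3.I4

Answer: 23 cycles, utilization 15/23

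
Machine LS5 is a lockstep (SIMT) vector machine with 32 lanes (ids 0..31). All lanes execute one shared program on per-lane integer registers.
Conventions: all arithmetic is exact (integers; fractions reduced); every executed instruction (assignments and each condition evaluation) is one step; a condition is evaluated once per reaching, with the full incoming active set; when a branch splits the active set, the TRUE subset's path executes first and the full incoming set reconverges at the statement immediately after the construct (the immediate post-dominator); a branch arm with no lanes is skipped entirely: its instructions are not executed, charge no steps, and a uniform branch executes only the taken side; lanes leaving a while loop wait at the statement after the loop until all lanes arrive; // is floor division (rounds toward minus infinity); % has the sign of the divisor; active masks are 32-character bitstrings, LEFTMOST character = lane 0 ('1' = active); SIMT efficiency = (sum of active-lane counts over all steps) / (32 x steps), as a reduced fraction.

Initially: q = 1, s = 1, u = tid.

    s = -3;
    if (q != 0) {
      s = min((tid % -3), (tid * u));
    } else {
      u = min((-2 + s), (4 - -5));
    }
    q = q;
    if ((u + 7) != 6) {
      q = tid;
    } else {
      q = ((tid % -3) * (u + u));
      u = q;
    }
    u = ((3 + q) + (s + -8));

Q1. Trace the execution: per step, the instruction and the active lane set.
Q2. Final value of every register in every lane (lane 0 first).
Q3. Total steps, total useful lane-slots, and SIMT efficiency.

step 0: s <- -3                      11111111111111111111111111111111
step 1: eval (q != 0)                11111111111111111111111111111111
step 2: s <- min((tid % -3), (tid * u)) 11111111111111111111111111111111
step 3: q <- q                       11111111111111111111111111111111
step 4: eval ((u + 7) != 6)          11111111111111111111111111111111
step 5: q <- tid                     11111111111111111111111111111111
step 6: u <- ((3 + q) + (s + -8))    11111111111111111111111111111111

Answer: 7 steps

q: 0,1,2,3,4,5,6,7,8,9,10,11,12,13,14,15,16,17,18,19,20,21,22,23,24,25,26,27,28,29,30,31
s: 0,-2,-1,0,-2,-1,0,-2,-1,0,-2,-1,0,-2,-1,0,-2,-1,0,-2,-1,0,-2,-1,0,-2,-1,0,-2,-1,0,-2
u: -5,-6,-4,-2,-3,-1,1,0,2,4,3,5,7,6,8,10,9,11,13,12,14,16,15,17,19,18,20,22,21,23,25,24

steps = 7; useful = 224; efficiency = 224/224 = 1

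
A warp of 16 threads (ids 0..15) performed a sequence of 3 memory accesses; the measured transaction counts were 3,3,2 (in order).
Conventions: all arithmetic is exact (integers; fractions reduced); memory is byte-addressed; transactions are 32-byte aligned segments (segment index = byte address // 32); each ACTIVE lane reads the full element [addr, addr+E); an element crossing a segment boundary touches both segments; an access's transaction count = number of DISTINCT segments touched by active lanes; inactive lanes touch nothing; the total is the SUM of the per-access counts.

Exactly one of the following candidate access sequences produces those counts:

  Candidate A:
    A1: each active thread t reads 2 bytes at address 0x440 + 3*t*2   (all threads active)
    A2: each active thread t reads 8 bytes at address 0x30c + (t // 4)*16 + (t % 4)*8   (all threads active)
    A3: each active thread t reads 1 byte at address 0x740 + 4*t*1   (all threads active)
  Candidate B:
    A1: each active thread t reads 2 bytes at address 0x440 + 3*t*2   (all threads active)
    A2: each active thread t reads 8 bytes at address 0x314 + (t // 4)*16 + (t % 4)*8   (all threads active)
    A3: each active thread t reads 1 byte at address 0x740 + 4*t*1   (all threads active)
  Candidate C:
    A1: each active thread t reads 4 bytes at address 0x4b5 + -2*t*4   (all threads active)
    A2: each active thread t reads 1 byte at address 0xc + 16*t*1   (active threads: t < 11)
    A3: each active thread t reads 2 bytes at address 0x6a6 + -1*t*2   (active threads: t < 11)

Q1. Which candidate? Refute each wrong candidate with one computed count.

B: A2 gives 4 transactions, not 3
C: A1 gives 5 transactions, not 3
A: all counts match (3,3,2)

Answer: A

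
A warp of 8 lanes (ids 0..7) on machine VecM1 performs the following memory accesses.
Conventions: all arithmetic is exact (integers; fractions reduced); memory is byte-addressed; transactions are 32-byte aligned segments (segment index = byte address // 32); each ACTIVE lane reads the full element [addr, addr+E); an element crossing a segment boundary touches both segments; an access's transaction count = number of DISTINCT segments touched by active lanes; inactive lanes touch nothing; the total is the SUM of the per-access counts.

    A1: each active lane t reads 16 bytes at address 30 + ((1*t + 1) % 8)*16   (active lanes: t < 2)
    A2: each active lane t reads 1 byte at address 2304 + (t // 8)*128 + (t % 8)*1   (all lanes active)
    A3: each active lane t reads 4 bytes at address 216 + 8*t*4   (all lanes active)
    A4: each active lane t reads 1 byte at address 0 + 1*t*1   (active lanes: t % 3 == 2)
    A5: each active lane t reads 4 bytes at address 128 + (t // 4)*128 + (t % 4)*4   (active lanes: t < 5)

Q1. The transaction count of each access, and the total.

A1: 2 transactions
A2: 1 transaction
A3: 8 transactions
A4: 1 transaction
A5: 2 transactions

Answer: 2,1,8,1,2; total 14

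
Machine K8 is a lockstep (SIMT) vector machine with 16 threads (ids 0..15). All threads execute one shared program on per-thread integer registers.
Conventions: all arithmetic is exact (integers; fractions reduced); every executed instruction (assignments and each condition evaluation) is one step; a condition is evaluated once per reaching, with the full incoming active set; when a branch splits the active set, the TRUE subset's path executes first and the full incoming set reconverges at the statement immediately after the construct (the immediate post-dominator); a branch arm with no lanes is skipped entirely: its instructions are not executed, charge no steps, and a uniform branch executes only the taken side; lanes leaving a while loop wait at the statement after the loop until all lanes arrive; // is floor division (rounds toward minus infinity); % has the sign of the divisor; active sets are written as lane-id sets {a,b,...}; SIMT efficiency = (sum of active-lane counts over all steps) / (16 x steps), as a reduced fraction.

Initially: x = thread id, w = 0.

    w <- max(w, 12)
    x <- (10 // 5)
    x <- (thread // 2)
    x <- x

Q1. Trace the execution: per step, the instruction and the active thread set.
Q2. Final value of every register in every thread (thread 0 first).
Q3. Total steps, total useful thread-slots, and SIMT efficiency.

step 0: w <- max(w, 12)              {0,1,2,3,4,5,6,7,8,9,10,11,12,13,14,15}
step 1: x <- (10 // 5)               {0,1,2,3,4,5,6,7,8,9,10,11,12,13,14,15}
step 2: x <- (thread // 2)           {0,1,2,3,4,5,6,7,8,9,10,11,12,13,14,15}
step 3: x <- x                       {0,1,2,3,4,5,6,7,8,9,10,11,12,13,14,15}

Answer: 4 steps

x: 0,0,1,1,2,2,3,3,4,4,5,5,6,6,7,7
w: 12,12,12,12,12,12,12,12,12,12,12,12,12,12,12,12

steps = 4; useful = 64; efficiency = 64/64 = 1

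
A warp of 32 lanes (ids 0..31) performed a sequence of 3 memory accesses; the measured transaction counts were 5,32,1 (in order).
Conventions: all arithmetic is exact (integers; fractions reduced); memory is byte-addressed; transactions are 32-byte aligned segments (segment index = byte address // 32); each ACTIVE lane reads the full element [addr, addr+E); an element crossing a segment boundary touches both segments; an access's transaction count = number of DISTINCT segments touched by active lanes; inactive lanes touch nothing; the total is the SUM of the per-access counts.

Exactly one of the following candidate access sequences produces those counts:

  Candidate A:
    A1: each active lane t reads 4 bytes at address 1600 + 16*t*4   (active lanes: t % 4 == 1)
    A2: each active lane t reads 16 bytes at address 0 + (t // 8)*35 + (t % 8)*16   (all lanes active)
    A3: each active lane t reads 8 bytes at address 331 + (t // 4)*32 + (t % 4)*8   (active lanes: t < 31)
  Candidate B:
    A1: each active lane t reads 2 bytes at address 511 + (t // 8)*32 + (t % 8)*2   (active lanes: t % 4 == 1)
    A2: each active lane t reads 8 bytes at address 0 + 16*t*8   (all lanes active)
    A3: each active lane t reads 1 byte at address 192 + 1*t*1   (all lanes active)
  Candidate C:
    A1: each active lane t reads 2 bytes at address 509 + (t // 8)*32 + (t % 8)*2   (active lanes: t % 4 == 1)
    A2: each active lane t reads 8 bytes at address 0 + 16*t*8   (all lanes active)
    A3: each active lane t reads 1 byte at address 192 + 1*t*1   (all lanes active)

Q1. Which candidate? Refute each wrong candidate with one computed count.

A: A1 gives 8 transactions, not 5
B: A1 gives 4 transactions, not 5
C: all counts match (5,32,1)

Answer: C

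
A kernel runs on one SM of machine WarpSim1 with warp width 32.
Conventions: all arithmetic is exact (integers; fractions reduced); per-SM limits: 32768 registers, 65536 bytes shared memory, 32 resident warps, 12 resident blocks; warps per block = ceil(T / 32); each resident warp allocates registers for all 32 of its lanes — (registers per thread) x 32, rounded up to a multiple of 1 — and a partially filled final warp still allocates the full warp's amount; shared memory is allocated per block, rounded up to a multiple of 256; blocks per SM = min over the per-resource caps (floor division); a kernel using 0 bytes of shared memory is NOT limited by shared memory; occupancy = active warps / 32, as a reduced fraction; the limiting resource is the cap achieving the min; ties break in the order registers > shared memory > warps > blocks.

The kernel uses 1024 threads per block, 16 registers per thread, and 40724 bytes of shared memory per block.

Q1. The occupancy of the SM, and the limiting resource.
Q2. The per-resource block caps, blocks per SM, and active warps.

Answer: occupancy 1, limited by shared memory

registers: 2 blocks
shared memory: 1 block
warps: 1 block
blocks: 12 blocks

Answer: 1 block, 32 active warps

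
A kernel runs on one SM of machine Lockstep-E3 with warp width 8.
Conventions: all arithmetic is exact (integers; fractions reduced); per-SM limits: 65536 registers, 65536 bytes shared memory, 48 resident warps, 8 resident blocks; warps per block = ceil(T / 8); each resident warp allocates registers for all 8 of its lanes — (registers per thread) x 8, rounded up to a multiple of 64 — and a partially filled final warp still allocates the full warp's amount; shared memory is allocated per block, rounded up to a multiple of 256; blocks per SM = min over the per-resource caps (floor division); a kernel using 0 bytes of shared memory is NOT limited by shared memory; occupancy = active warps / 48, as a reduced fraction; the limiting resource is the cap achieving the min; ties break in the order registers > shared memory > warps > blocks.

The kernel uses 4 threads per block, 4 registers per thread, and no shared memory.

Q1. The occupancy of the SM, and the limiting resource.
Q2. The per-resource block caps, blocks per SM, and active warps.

Answer: occupancy 1/6, limited by blocks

registers: 1024 blocks
shared memory: no limit (kernel uses none)
warps: 48 blocks
blocks: 8 blocks

Answer: 8 blocks, 8 active warps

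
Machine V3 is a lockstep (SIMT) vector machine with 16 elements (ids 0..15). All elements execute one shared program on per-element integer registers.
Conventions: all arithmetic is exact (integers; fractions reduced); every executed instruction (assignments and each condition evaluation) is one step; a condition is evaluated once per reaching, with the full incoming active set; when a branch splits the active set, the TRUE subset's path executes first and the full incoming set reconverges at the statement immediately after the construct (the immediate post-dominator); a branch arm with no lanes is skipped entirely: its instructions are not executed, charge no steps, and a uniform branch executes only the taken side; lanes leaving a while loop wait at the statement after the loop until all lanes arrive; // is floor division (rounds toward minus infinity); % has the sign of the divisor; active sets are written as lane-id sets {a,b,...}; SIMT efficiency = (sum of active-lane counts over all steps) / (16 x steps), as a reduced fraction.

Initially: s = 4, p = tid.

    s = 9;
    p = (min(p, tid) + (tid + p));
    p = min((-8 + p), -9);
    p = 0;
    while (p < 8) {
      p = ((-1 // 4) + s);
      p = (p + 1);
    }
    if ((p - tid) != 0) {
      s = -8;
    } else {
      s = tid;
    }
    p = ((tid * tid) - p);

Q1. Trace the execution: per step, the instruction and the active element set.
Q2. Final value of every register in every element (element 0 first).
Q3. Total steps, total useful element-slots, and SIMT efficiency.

step 0: s <- 9                       {0,1,2,3,4,5,6,7,8,9,10,11,12,13,14,15}
step 1: p <- (min(p, tid) + (tid + p)) {0,1,2,3,4,5,6,7,8,9,10,11,12,13,14,15}
step 2: p <- min((-8 + p), -9)       {0,1,2,3,4,5,6,7,8,9,10,11,12,13,14,15}
step 3: p <- 0                       {0,1,2,3,4,5,6,7,8,9,10,11,12,13,14,15}
step 4: eval (p < 8)                 {0,1,2,3,4,5,6,7,8,9,10,11,12,13,14,15}
step 5: p <- ((-1 // 4) + s)         {0,1,2,3,4,5,6,7,8,9,10,11,12,13,14,15}
step 6: p <- (p + 1)                 {0,1,2,3,4,5,6,7,8,9,10,11,12,13,14,15}
step 7: eval (p < 8)                 {0,1,2,3,4,5,6,7,8,9,10,11,12,13,14,15}
step 8: eval ((p - tid) != 0)        {0,1,2,3,4,5,6,7,8,9,10,11,12,13,14,15}
step 9: s <- -8                      {0,1,2,3,4,5,6,7,8,10,11,12,13,14,15}
step 10: s <- tid                     {9}
step 11: p <- ((tid * tid) - p)       {0,1,2,3,4,5,6,7,8,9,10,11,12,13,14,15}

Answer: 12 steps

s: -8,-8,-8,-8,-8,-8,-8,-8,-8,9,-8,-8,-8,-8,-8,-8
p: -9,-8,-5,0,7,16,27,40,55,72,91,112,135,160,187,216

steps = 12; useful = 176; efficiency = 176/192 = 11/12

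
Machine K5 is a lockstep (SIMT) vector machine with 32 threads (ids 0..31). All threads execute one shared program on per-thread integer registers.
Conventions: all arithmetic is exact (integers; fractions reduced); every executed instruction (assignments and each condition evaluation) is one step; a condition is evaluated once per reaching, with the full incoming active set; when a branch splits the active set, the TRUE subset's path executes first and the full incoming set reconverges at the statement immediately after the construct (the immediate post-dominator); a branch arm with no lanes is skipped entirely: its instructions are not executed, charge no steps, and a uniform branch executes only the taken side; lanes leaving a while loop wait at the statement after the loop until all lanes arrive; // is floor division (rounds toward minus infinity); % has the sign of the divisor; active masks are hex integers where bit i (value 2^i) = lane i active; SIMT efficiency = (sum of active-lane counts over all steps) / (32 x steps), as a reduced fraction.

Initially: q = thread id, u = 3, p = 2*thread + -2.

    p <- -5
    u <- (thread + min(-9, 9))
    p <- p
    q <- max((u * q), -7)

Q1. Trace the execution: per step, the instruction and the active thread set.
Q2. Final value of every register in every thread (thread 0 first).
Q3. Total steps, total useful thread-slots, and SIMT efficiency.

step 0: p <- -5                      0xffffffff
step 1: u <- (thread + min(-9, 9))   0xffffffff
step 2: p <- p                       0xffffffff
step 3: q <- max((u * q), -7)        0xffffffff

Answer: 4 steps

q: 0,-7,-7,-7,-7,-7,-7,-7,-7,0,10,22,36,52,70,90,112,136,162,190,220,252,286,322,360,400,442,486,532,580,630,682
u: -9,-8,-7,-6,-5,-4,-3,-2,-1,0,1,2,3,4,5,6,7,8,9,10,11,12,13,14,15,16,17,18,19,20,21,22
p: -5,-5,-5,-5,-5,-5,-5,-5,-5,-5,-5,-5,-5,-5,-5,-5,-5,-5,-5,-5,-5,-5,-5,-5,-5,-5,-5,-5,-5,-5,-5,-5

steps = 4; useful = 128; efficiency = 128/128 = 1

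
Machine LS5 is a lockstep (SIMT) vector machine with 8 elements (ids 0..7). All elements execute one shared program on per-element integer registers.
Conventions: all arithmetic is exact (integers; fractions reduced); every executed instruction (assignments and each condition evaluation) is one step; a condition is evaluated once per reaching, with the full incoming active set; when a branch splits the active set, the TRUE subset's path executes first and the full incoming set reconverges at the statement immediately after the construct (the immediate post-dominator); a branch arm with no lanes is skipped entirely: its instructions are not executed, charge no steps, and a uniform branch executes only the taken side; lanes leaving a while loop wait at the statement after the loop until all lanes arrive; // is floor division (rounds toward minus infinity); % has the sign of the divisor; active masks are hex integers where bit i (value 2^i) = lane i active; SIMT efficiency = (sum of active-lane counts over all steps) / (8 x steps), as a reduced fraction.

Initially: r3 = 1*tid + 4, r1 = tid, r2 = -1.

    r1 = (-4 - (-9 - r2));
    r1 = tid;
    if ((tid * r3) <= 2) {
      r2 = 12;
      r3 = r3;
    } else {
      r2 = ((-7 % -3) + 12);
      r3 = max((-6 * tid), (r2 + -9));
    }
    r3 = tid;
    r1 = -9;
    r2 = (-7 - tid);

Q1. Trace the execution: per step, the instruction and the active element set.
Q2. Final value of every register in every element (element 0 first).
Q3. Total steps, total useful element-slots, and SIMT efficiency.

step 0: r1 <- (-4 - (-9 - r2))       0xff
step 1: r1 <- tid                    0xff
step 2: eval ((tid * r3) <= 2)       0xff
step 3: r2 <- 12                     0x01
step 4: r3 <- r3                     0x01
step 5: r2 <- ((-7 % -3) + 12)       0xfe
step 6: r3 <- max((-6 * tid), (r2 + -9)) 0xfe
step 7: r3 <- tid                    0xff
step 8: r1 <- -9                     0xff
step 9: r2 <- (-7 - tid)             0xff

Answer: 10 steps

r3: 0,1,2,3,4,5,6,7
r1: -9,-9,-9,-9,-9,-9,-9,-9
r2: -7,-8,-9,-10,-11,-12,-13,-14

steps = 10; useful = 64; efficiency = 64/80 = 4/5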